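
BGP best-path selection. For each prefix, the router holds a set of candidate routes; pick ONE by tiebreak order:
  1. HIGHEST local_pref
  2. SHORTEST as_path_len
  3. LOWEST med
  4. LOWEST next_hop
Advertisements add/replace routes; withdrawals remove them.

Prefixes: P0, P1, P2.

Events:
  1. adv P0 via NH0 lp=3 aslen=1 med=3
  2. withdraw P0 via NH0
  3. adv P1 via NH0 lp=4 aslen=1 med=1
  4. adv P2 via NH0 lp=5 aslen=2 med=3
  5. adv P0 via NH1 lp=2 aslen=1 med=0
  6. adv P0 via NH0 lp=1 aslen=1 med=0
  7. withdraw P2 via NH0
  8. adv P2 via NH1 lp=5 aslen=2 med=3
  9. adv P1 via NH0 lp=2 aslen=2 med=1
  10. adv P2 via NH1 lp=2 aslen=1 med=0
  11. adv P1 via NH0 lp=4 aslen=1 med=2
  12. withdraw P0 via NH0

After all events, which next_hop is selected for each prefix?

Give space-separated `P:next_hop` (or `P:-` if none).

Op 1: best P0=NH0 P1=- P2=-
Op 2: best P0=- P1=- P2=-
Op 3: best P0=- P1=NH0 P2=-
Op 4: best P0=- P1=NH0 P2=NH0
Op 5: best P0=NH1 P1=NH0 P2=NH0
Op 6: best P0=NH1 P1=NH0 P2=NH0
Op 7: best P0=NH1 P1=NH0 P2=-
Op 8: best P0=NH1 P1=NH0 P2=NH1
Op 9: best P0=NH1 P1=NH0 P2=NH1
Op 10: best P0=NH1 P1=NH0 P2=NH1
Op 11: best P0=NH1 P1=NH0 P2=NH1
Op 12: best P0=NH1 P1=NH0 P2=NH1

Answer: P0:NH1 P1:NH0 P2:NH1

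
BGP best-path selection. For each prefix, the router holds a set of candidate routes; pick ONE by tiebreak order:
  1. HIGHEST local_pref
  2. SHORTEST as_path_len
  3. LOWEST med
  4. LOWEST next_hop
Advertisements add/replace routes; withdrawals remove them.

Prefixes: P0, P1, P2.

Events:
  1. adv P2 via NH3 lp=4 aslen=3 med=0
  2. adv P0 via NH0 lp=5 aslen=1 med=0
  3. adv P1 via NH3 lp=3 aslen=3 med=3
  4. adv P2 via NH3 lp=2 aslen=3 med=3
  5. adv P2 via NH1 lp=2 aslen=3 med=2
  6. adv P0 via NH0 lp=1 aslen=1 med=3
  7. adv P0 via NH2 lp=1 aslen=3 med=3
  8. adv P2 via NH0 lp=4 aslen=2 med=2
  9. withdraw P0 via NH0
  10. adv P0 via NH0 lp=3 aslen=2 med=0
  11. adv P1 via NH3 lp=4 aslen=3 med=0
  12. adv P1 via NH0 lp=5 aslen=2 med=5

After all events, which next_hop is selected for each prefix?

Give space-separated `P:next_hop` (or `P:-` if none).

Op 1: best P0=- P1=- P2=NH3
Op 2: best P0=NH0 P1=- P2=NH3
Op 3: best P0=NH0 P1=NH3 P2=NH3
Op 4: best P0=NH0 P1=NH3 P2=NH3
Op 5: best P0=NH0 P1=NH3 P2=NH1
Op 6: best P0=NH0 P1=NH3 P2=NH1
Op 7: best P0=NH0 P1=NH3 P2=NH1
Op 8: best P0=NH0 P1=NH3 P2=NH0
Op 9: best P0=NH2 P1=NH3 P2=NH0
Op 10: best P0=NH0 P1=NH3 P2=NH0
Op 11: best P0=NH0 P1=NH3 P2=NH0
Op 12: best P0=NH0 P1=NH0 P2=NH0

Answer: P0:NH0 P1:NH0 P2:NH0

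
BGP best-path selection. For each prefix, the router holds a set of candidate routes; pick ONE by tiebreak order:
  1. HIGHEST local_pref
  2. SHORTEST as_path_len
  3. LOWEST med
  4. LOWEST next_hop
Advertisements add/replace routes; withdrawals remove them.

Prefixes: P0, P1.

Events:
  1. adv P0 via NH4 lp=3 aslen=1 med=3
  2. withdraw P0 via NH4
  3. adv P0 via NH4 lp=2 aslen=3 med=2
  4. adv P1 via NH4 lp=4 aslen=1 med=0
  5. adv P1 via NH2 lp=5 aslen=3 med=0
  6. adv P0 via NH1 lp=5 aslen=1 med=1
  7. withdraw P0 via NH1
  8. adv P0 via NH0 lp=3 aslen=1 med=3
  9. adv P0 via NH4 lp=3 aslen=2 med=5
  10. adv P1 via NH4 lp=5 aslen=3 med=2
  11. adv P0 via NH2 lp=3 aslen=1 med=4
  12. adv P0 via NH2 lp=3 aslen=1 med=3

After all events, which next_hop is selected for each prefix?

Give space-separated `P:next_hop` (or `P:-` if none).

Op 1: best P0=NH4 P1=-
Op 2: best P0=- P1=-
Op 3: best P0=NH4 P1=-
Op 4: best P0=NH4 P1=NH4
Op 5: best P0=NH4 P1=NH2
Op 6: best P0=NH1 P1=NH2
Op 7: best P0=NH4 P1=NH2
Op 8: best P0=NH0 P1=NH2
Op 9: best P0=NH0 P1=NH2
Op 10: best P0=NH0 P1=NH2
Op 11: best P0=NH0 P1=NH2
Op 12: best P0=NH0 P1=NH2

Answer: P0:NH0 P1:NH2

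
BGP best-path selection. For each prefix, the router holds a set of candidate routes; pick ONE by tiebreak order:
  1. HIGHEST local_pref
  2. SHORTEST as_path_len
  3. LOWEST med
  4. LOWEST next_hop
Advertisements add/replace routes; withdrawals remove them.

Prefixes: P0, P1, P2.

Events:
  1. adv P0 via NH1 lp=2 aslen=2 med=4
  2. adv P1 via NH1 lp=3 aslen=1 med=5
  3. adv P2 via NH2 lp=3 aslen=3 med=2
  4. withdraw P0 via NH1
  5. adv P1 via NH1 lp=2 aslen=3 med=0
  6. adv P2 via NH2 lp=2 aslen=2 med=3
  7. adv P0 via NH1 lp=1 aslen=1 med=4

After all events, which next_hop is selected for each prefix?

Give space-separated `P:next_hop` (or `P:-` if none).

Op 1: best P0=NH1 P1=- P2=-
Op 2: best P0=NH1 P1=NH1 P2=-
Op 3: best P0=NH1 P1=NH1 P2=NH2
Op 4: best P0=- P1=NH1 P2=NH2
Op 5: best P0=- P1=NH1 P2=NH2
Op 6: best P0=- P1=NH1 P2=NH2
Op 7: best P0=NH1 P1=NH1 P2=NH2

Answer: P0:NH1 P1:NH1 P2:NH2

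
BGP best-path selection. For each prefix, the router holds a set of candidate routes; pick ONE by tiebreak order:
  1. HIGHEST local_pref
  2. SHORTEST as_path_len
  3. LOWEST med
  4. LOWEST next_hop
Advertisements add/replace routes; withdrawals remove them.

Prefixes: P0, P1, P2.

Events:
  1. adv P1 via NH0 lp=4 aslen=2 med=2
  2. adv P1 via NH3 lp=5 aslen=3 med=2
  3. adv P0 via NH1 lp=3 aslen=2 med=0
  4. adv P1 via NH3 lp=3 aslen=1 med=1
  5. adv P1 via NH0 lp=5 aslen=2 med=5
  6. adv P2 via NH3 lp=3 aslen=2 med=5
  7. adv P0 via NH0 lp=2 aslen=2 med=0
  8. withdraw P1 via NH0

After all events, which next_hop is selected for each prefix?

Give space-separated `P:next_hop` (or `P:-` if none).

Op 1: best P0=- P1=NH0 P2=-
Op 2: best P0=- P1=NH3 P2=-
Op 3: best P0=NH1 P1=NH3 P2=-
Op 4: best P0=NH1 P1=NH0 P2=-
Op 5: best P0=NH1 P1=NH0 P2=-
Op 6: best P0=NH1 P1=NH0 P2=NH3
Op 7: best P0=NH1 P1=NH0 P2=NH3
Op 8: best P0=NH1 P1=NH3 P2=NH3

Answer: P0:NH1 P1:NH3 P2:NH3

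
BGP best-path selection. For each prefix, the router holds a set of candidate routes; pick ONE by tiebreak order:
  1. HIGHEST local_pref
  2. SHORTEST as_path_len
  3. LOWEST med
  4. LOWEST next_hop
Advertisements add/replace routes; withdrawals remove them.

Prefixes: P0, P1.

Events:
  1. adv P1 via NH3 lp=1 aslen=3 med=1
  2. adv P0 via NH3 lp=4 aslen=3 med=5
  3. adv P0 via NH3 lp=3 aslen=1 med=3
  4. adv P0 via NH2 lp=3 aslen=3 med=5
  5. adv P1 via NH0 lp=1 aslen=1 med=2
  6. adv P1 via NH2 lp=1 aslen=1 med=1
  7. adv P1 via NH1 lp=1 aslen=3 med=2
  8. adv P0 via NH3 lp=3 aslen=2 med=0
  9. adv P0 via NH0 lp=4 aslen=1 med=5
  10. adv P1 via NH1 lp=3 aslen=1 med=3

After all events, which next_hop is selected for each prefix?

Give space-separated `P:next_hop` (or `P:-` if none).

Op 1: best P0=- P1=NH3
Op 2: best P0=NH3 P1=NH3
Op 3: best P0=NH3 P1=NH3
Op 4: best P0=NH3 P1=NH3
Op 5: best P0=NH3 P1=NH0
Op 6: best P0=NH3 P1=NH2
Op 7: best P0=NH3 P1=NH2
Op 8: best P0=NH3 P1=NH2
Op 9: best P0=NH0 P1=NH2
Op 10: best P0=NH0 P1=NH1

Answer: P0:NH0 P1:NH1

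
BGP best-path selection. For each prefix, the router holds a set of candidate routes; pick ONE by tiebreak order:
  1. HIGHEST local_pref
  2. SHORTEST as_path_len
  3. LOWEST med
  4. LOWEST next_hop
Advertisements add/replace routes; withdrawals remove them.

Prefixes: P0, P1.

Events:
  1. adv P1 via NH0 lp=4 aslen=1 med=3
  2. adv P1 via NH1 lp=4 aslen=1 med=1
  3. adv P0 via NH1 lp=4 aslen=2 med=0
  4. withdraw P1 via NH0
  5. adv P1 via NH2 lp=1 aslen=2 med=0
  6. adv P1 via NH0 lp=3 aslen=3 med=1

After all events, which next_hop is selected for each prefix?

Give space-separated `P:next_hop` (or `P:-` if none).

Answer: P0:NH1 P1:NH1

Derivation:
Op 1: best P0=- P1=NH0
Op 2: best P0=- P1=NH1
Op 3: best P0=NH1 P1=NH1
Op 4: best P0=NH1 P1=NH1
Op 5: best P0=NH1 P1=NH1
Op 6: best P0=NH1 P1=NH1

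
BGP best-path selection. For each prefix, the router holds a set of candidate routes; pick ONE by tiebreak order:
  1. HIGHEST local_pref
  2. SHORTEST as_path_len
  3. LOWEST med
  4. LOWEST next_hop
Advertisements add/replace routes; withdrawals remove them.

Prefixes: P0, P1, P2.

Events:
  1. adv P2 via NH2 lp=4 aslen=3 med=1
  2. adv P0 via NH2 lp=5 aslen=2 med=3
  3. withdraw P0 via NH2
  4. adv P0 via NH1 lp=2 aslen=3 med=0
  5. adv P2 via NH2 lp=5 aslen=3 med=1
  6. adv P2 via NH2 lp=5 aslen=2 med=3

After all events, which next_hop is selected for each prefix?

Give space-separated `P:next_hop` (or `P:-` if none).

Answer: P0:NH1 P1:- P2:NH2

Derivation:
Op 1: best P0=- P1=- P2=NH2
Op 2: best P0=NH2 P1=- P2=NH2
Op 3: best P0=- P1=- P2=NH2
Op 4: best P0=NH1 P1=- P2=NH2
Op 5: best P0=NH1 P1=- P2=NH2
Op 6: best P0=NH1 P1=- P2=NH2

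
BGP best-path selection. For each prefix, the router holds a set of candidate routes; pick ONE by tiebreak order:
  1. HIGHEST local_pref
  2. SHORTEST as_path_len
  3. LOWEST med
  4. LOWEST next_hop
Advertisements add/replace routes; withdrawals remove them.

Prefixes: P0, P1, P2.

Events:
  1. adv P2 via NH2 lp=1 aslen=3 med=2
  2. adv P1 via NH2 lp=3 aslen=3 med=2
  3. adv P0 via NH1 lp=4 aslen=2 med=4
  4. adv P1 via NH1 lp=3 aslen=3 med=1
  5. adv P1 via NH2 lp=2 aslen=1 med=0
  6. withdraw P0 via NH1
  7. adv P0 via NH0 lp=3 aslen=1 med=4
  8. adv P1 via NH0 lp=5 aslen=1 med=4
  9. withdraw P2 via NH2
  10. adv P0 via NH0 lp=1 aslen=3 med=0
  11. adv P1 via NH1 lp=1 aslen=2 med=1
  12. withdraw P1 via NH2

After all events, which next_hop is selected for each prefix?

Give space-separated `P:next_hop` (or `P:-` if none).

Op 1: best P0=- P1=- P2=NH2
Op 2: best P0=- P1=NH2 P2=NH2
Op 3: best P0=NH1 P1=NH2 P2=NH2
Op 4: best P0=NH1 P1=NH1 P2=NH2
Op 5: best P0=NH1 P1=NH1 P2=NH2
Op 6: best P0=- P1=NH1 P2=NH2
Op 7: best P0=NH0 P1=NH1 P2=NH2
Op 8: best P0=NH0 P1=NH0 P2=NH2
Op 9: best P0=NH0 P1=NH0 P2=-
Op 10: best P0=NH0 P1=NH0 P2=-
Op 11: best P0=NH0 P1=NH0 P2=-
Op 12: best P0=NH0 P1=NH0 P2=-

Answer: P0:NH0 P1:NH0 P2:-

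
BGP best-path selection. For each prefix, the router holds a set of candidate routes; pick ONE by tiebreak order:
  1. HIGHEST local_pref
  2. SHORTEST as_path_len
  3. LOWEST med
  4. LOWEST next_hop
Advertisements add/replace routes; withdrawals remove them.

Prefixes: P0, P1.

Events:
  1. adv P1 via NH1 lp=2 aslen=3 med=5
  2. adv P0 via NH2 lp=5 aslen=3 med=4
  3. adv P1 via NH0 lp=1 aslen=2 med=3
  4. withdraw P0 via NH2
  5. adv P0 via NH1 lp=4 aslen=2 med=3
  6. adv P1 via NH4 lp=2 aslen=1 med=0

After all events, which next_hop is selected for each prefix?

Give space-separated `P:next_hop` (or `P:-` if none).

Op 1: best P0=- P1=NH1
Op 2: best P0=NH2 P1=NH1
Op 3: best P0=NH2 P1=NH1
Op 4: best P0=- P1=NH1
Op 5: best P0=NH1 P1=NH1
Op 6: best P0=NH1 P1=NH4

Answer: P0:NH1 P1:NH4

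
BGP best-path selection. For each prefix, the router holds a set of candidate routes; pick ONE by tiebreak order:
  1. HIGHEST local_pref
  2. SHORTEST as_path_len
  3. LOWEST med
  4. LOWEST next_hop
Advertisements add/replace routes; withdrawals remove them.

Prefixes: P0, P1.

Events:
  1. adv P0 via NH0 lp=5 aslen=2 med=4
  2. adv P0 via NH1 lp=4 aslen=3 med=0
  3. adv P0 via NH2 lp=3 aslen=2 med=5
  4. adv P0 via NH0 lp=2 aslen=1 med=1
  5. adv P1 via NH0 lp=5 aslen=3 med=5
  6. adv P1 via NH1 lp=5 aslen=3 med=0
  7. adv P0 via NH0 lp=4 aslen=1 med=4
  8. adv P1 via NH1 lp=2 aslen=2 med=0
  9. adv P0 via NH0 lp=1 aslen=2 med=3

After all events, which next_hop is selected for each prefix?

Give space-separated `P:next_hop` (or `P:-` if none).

Answer: P0:NH1 P1:NH0

Derivation:
Op 1: best P0=NH0 P1=-
Op 2: best P0=NH0 P1=-
Op 3: best P0=NH0 P1=-
Op 4: best P0=NH1 P1=-
Op 5: best P0=NH1 P1=NH0
Op 6: best P0=NH1 P1=NH1
Op 7: best P0=NH0 P1=NH1
Op 8: best P0=NH0 P1=NH0
Op 9: best P0=NH1 P1=NH0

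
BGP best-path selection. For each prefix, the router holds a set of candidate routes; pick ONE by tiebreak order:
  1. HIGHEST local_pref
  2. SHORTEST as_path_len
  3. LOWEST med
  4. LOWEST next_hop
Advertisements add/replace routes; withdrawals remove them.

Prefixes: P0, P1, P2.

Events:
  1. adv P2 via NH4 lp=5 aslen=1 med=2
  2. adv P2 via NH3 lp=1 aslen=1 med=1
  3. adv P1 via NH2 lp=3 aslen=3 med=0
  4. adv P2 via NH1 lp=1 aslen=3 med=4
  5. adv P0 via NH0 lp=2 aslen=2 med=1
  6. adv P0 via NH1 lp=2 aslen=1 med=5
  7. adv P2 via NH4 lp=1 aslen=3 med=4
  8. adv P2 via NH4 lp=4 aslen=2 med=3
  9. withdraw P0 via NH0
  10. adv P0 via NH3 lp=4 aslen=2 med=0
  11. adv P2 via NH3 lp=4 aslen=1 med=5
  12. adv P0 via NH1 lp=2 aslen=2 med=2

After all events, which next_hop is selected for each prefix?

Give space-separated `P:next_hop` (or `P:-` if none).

Op 1: best P0=- P1=- P2=NH4
Op 2: best P0=- P1=- P2=NH4
Op 3: best P0=- P1=NH2 P2=NH4
Op 4: best P0=- P1=NH2 P2=NH4
Op 5: best P0=NH0 P1=NH2 P2=NH4
Op 6: best P0=NH1 P1=NH2 P2=NH4
Op 7: best P0=NH1 P1=NH2 P2=NH3
Op 8: best P0=NH1 P1=NH2 P2=NH4
Op 9: best P0=NH1 P1=NH2 P2=NH4
Op 10: best P0=NH3 P1=NH2 P2=NH4
Op 11: best P0=NH3 P1=NH2 P2=NH3
Op 12: best P0=NH3 P1=NH2 P2=NH3

Answer: P0:NH3 P1:NH2 P2:NH3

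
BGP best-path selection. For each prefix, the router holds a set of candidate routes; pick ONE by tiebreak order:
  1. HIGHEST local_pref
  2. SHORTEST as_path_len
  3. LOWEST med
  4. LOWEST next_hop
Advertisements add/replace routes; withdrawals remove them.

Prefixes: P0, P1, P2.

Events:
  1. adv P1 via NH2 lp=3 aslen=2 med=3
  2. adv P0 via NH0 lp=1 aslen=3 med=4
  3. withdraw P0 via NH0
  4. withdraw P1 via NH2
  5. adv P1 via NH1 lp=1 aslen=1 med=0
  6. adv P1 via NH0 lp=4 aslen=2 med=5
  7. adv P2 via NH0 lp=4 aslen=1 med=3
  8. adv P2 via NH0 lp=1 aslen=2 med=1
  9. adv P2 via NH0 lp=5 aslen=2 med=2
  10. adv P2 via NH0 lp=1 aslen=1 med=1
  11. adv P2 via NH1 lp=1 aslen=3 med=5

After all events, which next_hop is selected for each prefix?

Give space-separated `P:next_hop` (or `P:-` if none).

Op 1: best P0=- P1=NH2 P2=-
Op 2: best P0=NH0 P1=NH2 P2=-
Op 3: best P0=- P1=NH2 P2=-
Op 4: best P0=- P1=- P2=-
Op 5: best P0=- P1=NH1 P2=-
Op 6: best P0=- P1=NH0 P2=-
Op 7: best P0=- P1=NH0 P2=NH0
Op 8: best P0=- P1=NH0 P2=NH0
Op 9: best P0=- P1=NH0 P2=NH0
Op 10: best P0=- P1=NH0 P2=NH0
Op 11: best P0=- P1=NH0 P2=NH0

Answer: P0:- P1:NH0 P2:NH0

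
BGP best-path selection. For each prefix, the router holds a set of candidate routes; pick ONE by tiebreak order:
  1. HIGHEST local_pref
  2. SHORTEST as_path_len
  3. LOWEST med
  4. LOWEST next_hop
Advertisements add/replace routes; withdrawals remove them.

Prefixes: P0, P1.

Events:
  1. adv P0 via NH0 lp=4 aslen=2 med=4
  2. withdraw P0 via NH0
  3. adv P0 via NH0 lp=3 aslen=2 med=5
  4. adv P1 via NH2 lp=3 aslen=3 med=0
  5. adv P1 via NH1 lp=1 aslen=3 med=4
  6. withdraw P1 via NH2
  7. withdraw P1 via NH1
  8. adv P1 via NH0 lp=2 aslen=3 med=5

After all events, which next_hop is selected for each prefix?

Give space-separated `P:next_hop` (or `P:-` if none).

Answer: P0:NH0 P1:NH0

Derivation:
Op 1: best P0=NH0 P1=-
Op 2: best P0=- P1=-
Op 3: best P0=NH0 P1=-
Op 4: best P0=NH0 P1=NH2
Op 5: best P0=NH0 P1=NH2
Op 6: best P0=NH0 P1=NH1
Op 7: best P0=NH0 P1=-
Op 8: best P0=NH0 P1=NH0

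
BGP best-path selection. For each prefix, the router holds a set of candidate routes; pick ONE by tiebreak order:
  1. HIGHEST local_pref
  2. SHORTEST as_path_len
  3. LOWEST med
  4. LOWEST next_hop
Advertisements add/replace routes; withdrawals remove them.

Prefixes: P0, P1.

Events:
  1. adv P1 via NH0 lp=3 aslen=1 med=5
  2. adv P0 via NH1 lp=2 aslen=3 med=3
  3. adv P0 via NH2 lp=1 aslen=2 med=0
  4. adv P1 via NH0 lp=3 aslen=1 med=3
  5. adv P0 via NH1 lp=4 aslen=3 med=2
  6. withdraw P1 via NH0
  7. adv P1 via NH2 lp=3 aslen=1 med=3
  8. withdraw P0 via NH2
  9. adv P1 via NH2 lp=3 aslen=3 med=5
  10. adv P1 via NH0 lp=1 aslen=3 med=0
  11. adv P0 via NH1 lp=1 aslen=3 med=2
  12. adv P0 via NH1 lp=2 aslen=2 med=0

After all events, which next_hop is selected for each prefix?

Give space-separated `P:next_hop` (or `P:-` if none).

Answer: P0:NH1 P1:NH2

Derivation:
Op 1: best P0=- P1=NH0
Op 2: best P0=NH1 P1=NH0
Op 3: best P0=NH1 P1=NH0
Op 4: best P0=NH1 P1=NH0
Op 5: best P0=NH1 P1=NH0
Op 6: best P0=NH1 P1=-
Op 7: best P0=NH1 P1=NH2
Op 8: best P0=NH1 P1=NH2
Op 9: best P0=NH1 P1=NH2
Op 10: best P0=NH1 P1=NH2
Op 11: best P0=NH1 P1=NH2
Op 12: best P0=NH1 P1=NH2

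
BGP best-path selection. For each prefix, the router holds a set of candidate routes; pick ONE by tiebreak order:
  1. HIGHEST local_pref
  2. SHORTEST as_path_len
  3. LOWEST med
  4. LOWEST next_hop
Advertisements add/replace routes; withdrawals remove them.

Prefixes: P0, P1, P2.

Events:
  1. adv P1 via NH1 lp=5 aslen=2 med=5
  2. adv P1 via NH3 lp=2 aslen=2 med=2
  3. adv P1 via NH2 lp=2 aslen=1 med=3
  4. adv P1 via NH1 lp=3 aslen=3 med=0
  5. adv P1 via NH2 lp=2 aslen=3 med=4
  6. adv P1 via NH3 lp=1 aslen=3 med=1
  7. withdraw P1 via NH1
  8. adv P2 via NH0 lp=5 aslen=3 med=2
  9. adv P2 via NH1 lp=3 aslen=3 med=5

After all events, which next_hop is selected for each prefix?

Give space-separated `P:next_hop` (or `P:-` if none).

Answer: P0:- P1:NH2 P2:NH0

Derivation:
Op 1: best P0=- P1=NH1 P2=-
Op 2: best P0=- P1=NH1 P2=-
Op 3: best P0=- P1=NH1 P2=-
Op 4: best P0=- P1=NH1 P2=-
Op 5: best P0=- P1=NH1 P2=-
Op 6: best P0=- P1=NH1 P2=-
Op 7: best P0=- P1=NH2 P2=-
Op 8: best P0=- P1=NH2 P2=NH0
Op 9: best P0=- P1=NH2 P2=NH0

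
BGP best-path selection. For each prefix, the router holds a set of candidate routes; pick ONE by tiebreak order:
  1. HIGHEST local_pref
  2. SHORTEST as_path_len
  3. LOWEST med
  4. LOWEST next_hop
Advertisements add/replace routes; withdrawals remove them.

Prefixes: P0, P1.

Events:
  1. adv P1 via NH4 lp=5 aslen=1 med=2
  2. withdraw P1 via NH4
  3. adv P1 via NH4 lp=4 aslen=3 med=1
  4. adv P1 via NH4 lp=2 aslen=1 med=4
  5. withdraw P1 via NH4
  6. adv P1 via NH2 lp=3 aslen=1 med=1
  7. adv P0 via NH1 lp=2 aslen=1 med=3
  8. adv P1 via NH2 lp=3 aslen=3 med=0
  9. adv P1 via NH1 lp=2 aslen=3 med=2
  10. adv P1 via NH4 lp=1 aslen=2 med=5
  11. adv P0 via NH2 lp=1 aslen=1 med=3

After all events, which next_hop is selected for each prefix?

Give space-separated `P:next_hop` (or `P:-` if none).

Op 1: best P0=- P1=NH4
Op 2: best P0=- P1=-
Op 3: best P0=- P1=NH4
Op 4: best P0=- P1=NH4
Op 5: best P0=- P1=-
Op 6: best P0=- P1=NH2
Op 7: best P0=NH1 P1=NH2
Op 8: best P0=NH1 P1=NH2
Op 9: best P0=NH1 P1=NH2
Op 10: best P0=NH1 P1=NH2
Op 11: best P0=NH1 P1=NH2

Answer: P0:NH1 P1:NH2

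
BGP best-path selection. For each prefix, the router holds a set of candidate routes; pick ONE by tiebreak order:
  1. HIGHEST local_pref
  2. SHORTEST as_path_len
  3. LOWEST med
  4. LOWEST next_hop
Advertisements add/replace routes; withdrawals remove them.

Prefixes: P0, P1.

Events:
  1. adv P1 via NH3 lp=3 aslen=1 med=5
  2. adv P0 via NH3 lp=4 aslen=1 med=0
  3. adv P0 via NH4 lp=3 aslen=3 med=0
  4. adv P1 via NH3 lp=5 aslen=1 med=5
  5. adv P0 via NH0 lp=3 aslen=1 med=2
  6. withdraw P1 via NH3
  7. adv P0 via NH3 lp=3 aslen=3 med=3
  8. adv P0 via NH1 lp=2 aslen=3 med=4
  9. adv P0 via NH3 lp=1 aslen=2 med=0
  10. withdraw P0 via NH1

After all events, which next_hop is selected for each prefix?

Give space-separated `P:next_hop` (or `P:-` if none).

Answer: P0:NH0 P1:-

Derivation:
Op 1: best P0=- P1=NH3
Op 2: best P0=NH3 P1=NH3
Op 3: best P0=NH3 P1=NH3
Op 4: best P0=NH3 P1=NH3
Op 5: best P0=NH3 P1=NH3
Op 6: best P0=NH3 P1=-
Op 7: best P0=NH0 P1=-
Op 8: best P0=NH0 P1=-
Op 9: best P0=NH0 P1=-
Op 10: best P0=NH0 P1=-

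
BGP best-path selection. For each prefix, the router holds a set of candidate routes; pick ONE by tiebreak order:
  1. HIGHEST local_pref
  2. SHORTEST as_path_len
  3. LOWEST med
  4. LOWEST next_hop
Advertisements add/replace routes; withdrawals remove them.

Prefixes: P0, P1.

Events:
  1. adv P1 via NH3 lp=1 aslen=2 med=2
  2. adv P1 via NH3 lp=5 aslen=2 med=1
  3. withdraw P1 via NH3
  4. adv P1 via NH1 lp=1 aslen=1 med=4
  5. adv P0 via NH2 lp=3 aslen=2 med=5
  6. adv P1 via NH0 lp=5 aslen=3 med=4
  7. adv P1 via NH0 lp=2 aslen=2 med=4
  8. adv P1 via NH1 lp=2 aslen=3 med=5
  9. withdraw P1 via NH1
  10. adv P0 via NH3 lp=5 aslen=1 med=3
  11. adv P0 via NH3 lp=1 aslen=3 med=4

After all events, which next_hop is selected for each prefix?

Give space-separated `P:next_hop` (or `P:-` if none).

Op 1: best P0=- P1=NH3
Op 2: best P0=- P1=NH3
Op 3: best P0=- P1=-
Op 4: best P0=- P1=NH1
Op 5: best P0=NH2 P1=NH1
Op 6: best P0=NH2 P1=NH0
Op 7: best P0=NH2 P1=NH0
Op 8: best P0=NH2 P1=NH0
Op 9: best P0=NH2 P1=NH0
Op 10: best P0=NH3 P1=NH0
Op 11: best P0=NH2 P1=NH0

Answer: P0:NH2 P1:NH0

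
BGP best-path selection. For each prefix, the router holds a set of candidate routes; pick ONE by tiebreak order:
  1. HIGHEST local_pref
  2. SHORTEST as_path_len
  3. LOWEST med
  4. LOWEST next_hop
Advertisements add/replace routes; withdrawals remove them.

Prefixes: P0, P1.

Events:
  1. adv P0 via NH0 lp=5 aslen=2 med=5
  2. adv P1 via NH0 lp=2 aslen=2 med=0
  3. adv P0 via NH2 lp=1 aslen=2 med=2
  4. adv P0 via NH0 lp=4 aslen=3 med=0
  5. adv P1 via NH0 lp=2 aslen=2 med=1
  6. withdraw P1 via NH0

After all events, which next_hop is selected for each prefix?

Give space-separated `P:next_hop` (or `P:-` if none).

Answer: P0:NH0 P1:-

Derivation:
Op 1: best P0=NH0 P1=-
Op 2: best P0=NH0 P1=NH0
Op 3: best P0=NH0 P1=NH0
Op 4: best P0=NH0 P1=NH0
Op 5: best P0=NH0 P1=NH0
Op 6: best P0=NH0 P1=-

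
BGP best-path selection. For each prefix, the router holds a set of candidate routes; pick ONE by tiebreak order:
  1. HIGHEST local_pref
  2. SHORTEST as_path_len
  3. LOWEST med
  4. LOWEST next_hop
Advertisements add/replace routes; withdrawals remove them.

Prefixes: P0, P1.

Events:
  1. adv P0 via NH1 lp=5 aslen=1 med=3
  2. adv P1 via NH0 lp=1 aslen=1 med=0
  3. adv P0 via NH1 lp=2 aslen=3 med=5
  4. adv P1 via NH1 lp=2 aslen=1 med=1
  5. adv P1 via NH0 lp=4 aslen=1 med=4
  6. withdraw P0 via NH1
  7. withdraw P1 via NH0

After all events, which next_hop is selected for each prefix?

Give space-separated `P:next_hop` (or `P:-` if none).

Op 1: best P0=NH1 P1=-
Op 2: best P0=NH1 P1=NH0
Op 3: best P0=NH1 P1=NH0
Op 4: best P0=NH1 P1=NH1
Op 5: best P0=NH1 P1=NH0
Op 6: best P0=- P1=NH0
Op 7: best P0=- P1=NH1

Answer: P0:- P1:NH1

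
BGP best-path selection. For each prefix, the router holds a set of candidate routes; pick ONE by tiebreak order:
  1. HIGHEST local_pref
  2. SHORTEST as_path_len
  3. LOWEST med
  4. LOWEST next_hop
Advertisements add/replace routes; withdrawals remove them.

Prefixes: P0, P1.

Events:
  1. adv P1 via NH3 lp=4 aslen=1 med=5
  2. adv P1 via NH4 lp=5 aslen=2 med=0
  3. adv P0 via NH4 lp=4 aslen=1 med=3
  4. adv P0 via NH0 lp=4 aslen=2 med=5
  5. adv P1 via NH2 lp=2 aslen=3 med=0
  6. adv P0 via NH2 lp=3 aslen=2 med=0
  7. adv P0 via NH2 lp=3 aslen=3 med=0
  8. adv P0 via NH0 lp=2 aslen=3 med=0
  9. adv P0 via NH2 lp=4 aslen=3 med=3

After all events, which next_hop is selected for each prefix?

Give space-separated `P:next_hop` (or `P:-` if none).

Op 1: best P0=- P1=NH3
Op 2: best P0=- P1=NH4
Op 3: best P0=NH4 P1=NH4
Op 4: best P0=NH4 P1=NH4
Op 5: best P0=NH4 P1=NH4
Op 6: best P0=NH4 P1=NH4
Op 7: best P0=NH4 P1=NH4
Op 8: best P0=NH4 P1=NH4
Op 9: best P0=NH4 P1=NH4

Answer: P0:NH4 P1:NH4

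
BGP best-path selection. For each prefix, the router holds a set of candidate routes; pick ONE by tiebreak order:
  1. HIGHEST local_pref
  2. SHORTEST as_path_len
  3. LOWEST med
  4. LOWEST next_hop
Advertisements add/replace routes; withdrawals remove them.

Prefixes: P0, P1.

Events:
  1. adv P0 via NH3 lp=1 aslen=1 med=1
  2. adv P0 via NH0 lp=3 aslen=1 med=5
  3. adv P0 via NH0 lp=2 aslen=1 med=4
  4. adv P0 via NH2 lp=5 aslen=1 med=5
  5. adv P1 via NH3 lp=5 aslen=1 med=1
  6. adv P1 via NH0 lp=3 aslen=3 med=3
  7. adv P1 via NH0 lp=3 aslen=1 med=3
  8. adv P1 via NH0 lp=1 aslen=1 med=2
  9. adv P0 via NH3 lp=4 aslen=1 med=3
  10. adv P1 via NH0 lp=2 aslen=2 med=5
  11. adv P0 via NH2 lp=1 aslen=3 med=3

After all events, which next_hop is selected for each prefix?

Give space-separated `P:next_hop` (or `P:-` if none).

Answer: P0:NH3 P1:NH3

Derivation:
Op 1: best P0=NH3 P1=-
Op 2: best P0=NH0 P1=-
Op 3: best P0=NH0 P1=-
Op 4: best P0=NH2 P1=-
Op 5: best P0=NH2 P1=NH3
Op 6: best P0=NH2 P1=NH3
Op 7: best P0=NH2 P1=NH3
Op 8: best P0=NH2 P1=NH3
Op 9: best P0=NH2 P1=NH3
Op 10: best P0=NH2 P1=NH3
Op 11: best P0=NH3 P1=NH3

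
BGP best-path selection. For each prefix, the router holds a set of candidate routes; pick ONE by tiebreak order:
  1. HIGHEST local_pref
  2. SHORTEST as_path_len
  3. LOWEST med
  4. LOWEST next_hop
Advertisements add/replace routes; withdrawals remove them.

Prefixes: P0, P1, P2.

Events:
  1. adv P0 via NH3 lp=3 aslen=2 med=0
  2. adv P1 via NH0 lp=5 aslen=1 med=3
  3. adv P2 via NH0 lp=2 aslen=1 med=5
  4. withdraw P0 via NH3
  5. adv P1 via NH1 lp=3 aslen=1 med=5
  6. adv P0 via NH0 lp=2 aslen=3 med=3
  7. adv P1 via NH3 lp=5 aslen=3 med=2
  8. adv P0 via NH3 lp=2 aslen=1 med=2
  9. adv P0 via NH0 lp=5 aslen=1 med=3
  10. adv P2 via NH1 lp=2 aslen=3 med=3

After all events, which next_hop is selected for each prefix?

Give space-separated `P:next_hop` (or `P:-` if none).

Op 1: best P0=NH3 P1=- P2=-
Op 2: best P0=NH3 P1=NH0 P2=-
Op 3: best P0=NH3 P1=NH0 P2=NH0
Op 4: best P0=- P1=NH0 P2=NH0
Op 5: best P0=- P1=NH0 P2=NH0
Op 6: best P0=NH0 P1=NH0 P2=NH0
Op 7: best P0=NH0 P1=NH0 P2=NH0
Op 8: best P0=NH3 P1=NH0 P2=NH0
Op 9: best P0=NH0 P1=NH0 P2=NH0
Op 10: best P0=NH0 P1=NH0 P2=NH0

Answer: P0:NH0 P1:NH0 P2:NH0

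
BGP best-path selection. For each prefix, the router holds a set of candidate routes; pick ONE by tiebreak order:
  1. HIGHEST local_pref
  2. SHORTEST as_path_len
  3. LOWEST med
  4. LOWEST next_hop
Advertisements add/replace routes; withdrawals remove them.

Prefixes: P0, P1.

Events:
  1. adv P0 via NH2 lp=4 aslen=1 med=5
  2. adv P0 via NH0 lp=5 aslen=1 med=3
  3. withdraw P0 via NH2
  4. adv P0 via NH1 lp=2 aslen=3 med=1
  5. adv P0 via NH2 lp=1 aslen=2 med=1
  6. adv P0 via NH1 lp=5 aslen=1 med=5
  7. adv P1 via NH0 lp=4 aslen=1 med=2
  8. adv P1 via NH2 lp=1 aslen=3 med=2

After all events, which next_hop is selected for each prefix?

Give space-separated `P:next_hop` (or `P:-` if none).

Op 1: best P0=NH2 P1=-
Op 2: best P0=NH0 P1=-
Op 3: best P0=NH0 P1=-
Op 4: best P0=NH0 P1=-
Op 5: best P0=NH0 P1=-
Op 6: best P0=NH0 P1=-
Op 7: best P0=NH0 P1=NH0
Op 8: best P0=NH0 P1=NH0

Answer: P0:NH0 P1:NH0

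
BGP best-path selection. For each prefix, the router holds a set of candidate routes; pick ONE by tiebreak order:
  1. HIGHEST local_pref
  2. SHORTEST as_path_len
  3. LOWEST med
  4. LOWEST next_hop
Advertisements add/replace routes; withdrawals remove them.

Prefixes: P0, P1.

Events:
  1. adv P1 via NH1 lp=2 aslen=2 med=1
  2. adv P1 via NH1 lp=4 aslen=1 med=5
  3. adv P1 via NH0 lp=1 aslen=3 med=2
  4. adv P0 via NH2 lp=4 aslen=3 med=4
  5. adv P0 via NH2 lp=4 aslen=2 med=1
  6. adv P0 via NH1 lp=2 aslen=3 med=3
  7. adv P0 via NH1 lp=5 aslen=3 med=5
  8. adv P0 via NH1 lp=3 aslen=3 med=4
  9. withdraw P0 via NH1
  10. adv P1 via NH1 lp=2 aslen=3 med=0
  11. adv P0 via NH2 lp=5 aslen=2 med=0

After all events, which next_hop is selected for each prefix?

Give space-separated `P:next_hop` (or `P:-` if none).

Answer: P0:NH2 P1:NH1

Derivation:
Op 1: best P0=- P1=NH1
Op 2: best P0=- P1=NH1
Op 3: best P0=- P1=NH1
Op 4: best P0=NH2 P1=NH1
Op 5: best P0=NH2 P1=NH1
Op 6: best P0=NH2 P1=NH1
Op 7: best P0=NH1 P1=NH1
Op 8: best P0=NH2 P1=NH1
Op 9: best P0=NH2 P1=NH1
Op 10: best P0=NH2 P1=NH1
Op 11: best P0=NH2 P1=NH1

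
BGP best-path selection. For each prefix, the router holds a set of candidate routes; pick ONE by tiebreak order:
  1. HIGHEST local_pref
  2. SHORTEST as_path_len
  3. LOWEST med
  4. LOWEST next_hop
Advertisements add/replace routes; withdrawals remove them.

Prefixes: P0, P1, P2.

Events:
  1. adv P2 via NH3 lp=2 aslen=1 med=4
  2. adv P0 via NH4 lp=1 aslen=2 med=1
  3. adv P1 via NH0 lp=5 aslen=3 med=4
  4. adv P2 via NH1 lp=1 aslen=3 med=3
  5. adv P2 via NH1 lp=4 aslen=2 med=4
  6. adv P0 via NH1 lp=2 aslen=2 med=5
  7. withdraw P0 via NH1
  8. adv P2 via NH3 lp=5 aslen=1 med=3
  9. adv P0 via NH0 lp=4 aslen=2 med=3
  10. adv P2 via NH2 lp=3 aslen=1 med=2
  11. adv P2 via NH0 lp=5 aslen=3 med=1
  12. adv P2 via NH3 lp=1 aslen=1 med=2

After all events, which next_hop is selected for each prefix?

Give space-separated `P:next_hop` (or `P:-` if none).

Answer: P0:NH0 P1:NH0 P2:NH0

Derivation:
Op 1: best P0=- P1=- P2=NH3
Op 2: best P0=NH4 P1=- P2=NH3
Op 3: best P0=NH4 P1=NH0 P2=NH3
Op 4: best P0=NH4 P1=NH0 P2=NH3
Op 5: best P0=NH4 P1=NH0 P2=NH1
Op 6: best P0=NH1 P1=NH0 P2=NH1
Op 7: best P0=NH4 P1=NH0 P2=NH1
Op 8: best P0=NH4 P1=NH0 P2=NH3
Op 9: best P0=NH0 P1=NH0 P2=NH3
Op 10: best P0=NH0 P1=NH0 P2=NH3
Op 11: best P0=NH0 P1=NH0 P2=NH3
Op 12: best P0=NH0 P1=NH0 P2=NH0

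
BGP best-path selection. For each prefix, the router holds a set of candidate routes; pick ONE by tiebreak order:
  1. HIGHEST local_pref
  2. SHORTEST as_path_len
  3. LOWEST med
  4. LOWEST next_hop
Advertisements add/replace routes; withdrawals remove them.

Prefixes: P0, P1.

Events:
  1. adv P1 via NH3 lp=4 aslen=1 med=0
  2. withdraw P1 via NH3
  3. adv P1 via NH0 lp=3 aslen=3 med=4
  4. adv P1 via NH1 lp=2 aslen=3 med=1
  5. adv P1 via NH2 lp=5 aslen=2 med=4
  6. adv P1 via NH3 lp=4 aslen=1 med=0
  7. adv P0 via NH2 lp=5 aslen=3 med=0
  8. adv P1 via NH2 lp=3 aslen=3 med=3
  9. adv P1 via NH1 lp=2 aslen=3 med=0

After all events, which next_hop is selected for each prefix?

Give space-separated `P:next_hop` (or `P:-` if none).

Answer: P0:NH2 P1:NH3

Derivation:
Op 1: best P0=- P1=NH3
Op 2: best P0=- P1=-
Op 3: best P0=- P1=NH0
Op 4: best P0=- P1=NH0
Op 5: best P0=- P1=NH2
Op 6: best P0=- P1=NH2
Op 7: best P0=NH2 P1=NH2
Op 8: best P0=NH2 P1=NH3
Op 9: best P0=NH2 P1=NH3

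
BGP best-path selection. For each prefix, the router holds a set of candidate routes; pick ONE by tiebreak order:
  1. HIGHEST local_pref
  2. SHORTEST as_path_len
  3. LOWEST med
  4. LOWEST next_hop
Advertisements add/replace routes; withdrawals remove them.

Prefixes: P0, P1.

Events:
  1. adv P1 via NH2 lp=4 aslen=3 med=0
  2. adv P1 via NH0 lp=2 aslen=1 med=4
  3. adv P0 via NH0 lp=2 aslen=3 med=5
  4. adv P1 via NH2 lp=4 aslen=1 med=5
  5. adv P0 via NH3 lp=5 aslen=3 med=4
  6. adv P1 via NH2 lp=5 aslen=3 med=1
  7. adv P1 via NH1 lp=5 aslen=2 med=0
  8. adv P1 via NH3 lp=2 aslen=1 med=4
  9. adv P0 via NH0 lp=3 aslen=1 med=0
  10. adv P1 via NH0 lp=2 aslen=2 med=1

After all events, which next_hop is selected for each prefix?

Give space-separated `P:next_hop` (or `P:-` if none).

Op 1: best P0=- P1=NH2
Op 2: best P0=- P1=NH2
Op 3: best P0=NH0 P1=NH2
Op 4: best P0=NH0 P1=NH2
Op 5: best P0=NH3 P1=NH2
Op 6: best P0=NH3 P1=NH2
Op 7: best P0=NH3 P1=NH1
Op 8: best P0=NH3 P1=NH1
Op 9: best P0=NH3 P1=NH1
Op 10: best P0=NH3 P1=NH1

Answer: P0:NH3 P1:NH1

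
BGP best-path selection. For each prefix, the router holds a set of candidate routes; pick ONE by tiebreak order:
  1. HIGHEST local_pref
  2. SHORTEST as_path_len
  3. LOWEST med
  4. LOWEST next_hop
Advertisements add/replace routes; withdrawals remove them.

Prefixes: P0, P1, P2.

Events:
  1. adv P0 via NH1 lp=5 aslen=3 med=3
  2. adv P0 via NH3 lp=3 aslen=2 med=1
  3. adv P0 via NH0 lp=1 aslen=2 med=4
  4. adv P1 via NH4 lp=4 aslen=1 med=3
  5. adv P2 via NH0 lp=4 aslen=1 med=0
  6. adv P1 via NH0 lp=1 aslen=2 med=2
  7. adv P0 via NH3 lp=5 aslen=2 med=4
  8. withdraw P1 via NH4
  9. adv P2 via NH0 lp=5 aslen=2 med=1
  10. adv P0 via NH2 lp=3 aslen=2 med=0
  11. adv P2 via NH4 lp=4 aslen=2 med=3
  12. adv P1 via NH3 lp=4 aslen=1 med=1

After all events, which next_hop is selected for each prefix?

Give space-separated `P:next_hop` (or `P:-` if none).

Answer: P0:NH3 P1:NH3 P2:NH0

Derivation:
Op 1: best P0=NH1 P1=- P2=-
Op 2: best P0=NH1 P1=- P2=-
Op 3: best P0=NH1 P1=- P2=-
Op 4: best P0=NH1 P1=NH4 P2=-
Op 5: best P0=NH1 P1=NH4 P2=NH0
Op 6: best P0=NH1 P1=NH4 P2=NH0
Op 7: best P0=NH3 P1=NH4 P2=NH0
Op 8: best P0=NH3 P1=NH0 P2=NH0
Op 9: best P0=NH3 P1=NH0 P2=NH0
Op 10: best P0=NH3 P1=NH0 P2=NH0
Op 11: best P0=NH3 P1=NH0 P2=NH0
Op 12: best P0=NH3 P1=NH3 P2=NH0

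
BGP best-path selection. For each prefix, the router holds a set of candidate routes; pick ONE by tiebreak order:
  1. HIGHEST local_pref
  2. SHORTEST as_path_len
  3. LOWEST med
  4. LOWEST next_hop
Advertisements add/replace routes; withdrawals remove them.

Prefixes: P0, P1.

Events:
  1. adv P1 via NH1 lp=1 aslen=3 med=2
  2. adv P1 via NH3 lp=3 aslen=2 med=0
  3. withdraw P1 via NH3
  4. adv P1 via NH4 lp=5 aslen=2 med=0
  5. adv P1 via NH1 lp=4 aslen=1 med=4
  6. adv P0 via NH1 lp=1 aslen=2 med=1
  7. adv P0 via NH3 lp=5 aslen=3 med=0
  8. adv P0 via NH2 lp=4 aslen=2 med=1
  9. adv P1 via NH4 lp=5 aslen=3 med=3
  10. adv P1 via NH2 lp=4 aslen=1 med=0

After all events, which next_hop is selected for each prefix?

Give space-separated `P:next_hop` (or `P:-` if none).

Answer: P0:NH3 P1:NH4

Derivation:
Op 1: best P0=- P1=NH1
Op 2: best P0=- P1=NH3
Op 3: best P0=- P1=NH1
Op 4: best P0=- P1=NH4
Op 5: best P0=- P1=NH4
Op 6: best P0=NH1 P1=NH4
Op 7: best P0=NH3 P1=NH4
Op 8: best P0=NH3 P1=NH4
Op 9: best P0=NH3 P1=NH4
Op 10: best P0=NH3 P1=NH4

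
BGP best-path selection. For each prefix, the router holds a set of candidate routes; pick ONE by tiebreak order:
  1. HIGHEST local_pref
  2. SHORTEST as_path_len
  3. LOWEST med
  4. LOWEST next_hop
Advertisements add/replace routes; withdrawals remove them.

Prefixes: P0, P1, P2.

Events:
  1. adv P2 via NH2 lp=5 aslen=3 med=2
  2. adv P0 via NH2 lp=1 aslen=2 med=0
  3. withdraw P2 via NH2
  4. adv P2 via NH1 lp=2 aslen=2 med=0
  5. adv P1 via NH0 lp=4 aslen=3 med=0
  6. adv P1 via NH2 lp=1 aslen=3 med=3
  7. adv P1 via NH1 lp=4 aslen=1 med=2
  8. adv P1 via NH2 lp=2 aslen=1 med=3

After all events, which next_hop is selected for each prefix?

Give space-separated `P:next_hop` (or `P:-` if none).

Op 1: best P0=- P1=- P2=NH2
Op 2: best P0=NH2 P1=- P2=NH2
Op 3: best P0=NH2 P1=- P2=-
Op 4: best P0=NH2 P1=- P2=NH1
Op 5: best P0=NH2 P1=NH0 P2=NH1
Op 6: best P0=NH2 P1=NH0 P2=NH1
Op 7: best P0=NH2 P1=NH1 P2=NH1
Op 8: best P0=NH2 P1=NH1 P2=NH1

Answer: P0:NH2 P1:NH1 P2:NH1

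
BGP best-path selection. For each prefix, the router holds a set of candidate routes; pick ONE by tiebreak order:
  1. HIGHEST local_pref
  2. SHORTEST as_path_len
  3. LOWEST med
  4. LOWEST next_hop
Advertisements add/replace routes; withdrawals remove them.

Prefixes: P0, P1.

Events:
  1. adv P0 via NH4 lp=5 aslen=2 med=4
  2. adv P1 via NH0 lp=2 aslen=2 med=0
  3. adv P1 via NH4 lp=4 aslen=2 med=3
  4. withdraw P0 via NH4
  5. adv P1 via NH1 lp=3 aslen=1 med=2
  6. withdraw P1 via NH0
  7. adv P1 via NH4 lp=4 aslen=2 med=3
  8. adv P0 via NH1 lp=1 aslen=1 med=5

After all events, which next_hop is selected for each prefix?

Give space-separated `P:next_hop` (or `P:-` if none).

Op 1: best P0=NH4 P1=-
Op 2: best P0=NH4 P1=NH0
Op 3: best P0=NH4 P1=NH4
Op 4: best P0=- P1=NH4
Op 5: best P0=- P1=NH4
Op 6: best P0=- P1=NH4
Op 7: best P0=- P1=NH4
Op 8: best P0=NH1 P1=NH4

Answer: P0:NH1 P1:NH4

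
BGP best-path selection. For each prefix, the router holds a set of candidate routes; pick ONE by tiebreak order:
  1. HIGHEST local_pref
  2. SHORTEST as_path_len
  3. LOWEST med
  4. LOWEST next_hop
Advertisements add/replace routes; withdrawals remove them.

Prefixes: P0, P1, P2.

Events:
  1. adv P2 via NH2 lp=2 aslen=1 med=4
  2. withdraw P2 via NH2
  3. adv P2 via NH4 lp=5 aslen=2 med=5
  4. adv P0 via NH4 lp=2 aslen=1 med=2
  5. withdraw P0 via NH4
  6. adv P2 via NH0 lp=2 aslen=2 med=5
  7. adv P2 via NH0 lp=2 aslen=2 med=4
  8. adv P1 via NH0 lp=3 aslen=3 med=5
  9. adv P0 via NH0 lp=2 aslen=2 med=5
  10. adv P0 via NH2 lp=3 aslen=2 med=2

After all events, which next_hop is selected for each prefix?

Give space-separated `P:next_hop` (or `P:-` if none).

Op 1: best P0=- P1=- P2=NH2
Op 2: best P0=- P1=- P2=-
Op 3: best P0=- P1=- P2=NH4
Op 4: best P0=NH4 P1=- P2=NH4
Op 5: best P0=- P1=- P2=NH4
Op 6: best P0=- P1=- P2=NH4
Op 7: best P0=- P1=- P2=NH4
Op 8: best P0=- P1=NH0 P2=NH4
Op 9: best P0=NH0 P1=NH0 P2=NH4
Op 10: best P0=NH2 P1=NH0 P2=NH4

Answer: P0:NH2 P1:NH0 P2:NH4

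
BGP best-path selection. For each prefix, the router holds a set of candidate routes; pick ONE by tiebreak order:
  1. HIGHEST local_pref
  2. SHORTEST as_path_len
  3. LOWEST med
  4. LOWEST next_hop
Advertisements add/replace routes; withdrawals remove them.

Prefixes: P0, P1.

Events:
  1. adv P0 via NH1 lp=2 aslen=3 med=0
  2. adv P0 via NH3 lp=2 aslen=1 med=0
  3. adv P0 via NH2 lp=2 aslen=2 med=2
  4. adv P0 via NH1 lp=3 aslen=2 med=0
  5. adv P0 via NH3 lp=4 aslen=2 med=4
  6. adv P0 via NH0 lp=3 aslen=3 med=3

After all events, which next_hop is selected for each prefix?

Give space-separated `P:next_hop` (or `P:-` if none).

Answer: P0:NH3 P1:-

Derivation:
Op 1: best P0=NH1 P1=-
Op 2: best P0=NH3 P1=-
Op 3: best P0=NH3 P1=-
Op 4: best P0=NH1 P1=-
Op 5: best P0=NH3 P1=-
Op 6: best P0=NH3 P1=-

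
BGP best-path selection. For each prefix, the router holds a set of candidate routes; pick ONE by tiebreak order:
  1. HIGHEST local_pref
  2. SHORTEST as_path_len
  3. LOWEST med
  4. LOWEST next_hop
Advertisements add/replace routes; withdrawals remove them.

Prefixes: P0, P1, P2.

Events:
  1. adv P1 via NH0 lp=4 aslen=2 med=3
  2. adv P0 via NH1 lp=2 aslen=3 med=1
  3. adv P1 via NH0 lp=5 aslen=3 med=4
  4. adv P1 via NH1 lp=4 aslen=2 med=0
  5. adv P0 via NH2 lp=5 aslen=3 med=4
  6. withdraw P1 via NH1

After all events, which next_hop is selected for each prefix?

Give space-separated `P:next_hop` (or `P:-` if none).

Op 1: best P0=- P1=NH0 P2=-
Op 2: best P0=NH1 P1=NH0 P2=-
Op 3: best P0=NH1 P1=NH0 P2=-
Op 4: best P0=NH1 P1=NH0 P2=-
Op 5: best P0=NH2 P1=NH0 P2=-
Op 6: best P0=NH2 P1=NH0 P2=-

Answer: P0:NH2 P1:NH0 P2:-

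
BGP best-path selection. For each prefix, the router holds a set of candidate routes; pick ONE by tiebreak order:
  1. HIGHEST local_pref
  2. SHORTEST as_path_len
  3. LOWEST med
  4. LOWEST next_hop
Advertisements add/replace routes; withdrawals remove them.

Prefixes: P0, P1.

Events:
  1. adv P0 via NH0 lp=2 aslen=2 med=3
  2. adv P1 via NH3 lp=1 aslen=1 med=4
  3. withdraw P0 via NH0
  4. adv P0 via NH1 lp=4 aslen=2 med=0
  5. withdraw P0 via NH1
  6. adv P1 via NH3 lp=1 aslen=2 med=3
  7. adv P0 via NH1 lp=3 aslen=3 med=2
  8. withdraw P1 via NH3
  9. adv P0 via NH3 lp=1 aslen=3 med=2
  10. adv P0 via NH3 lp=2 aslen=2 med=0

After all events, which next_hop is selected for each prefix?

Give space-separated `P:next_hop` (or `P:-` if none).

Op 1: best P0=NH0 P1=-
Op 2: best P0=NH0 P1=NH3
Op 3: best P0=- P1=NH3
Op 4: best P0=NH1 P1=NH3
Op 5: best P0=- P1=NH3
Op 6: best P0=- P1=NH3
Op 7: best P0=NH1 P1=NH3
Op 8: best P0=NH1 P1=-
Op 9: best P0=NH1 P1=-
Op 10: best P0=NH1 P1=-

Answer: P0:NH1 P1:-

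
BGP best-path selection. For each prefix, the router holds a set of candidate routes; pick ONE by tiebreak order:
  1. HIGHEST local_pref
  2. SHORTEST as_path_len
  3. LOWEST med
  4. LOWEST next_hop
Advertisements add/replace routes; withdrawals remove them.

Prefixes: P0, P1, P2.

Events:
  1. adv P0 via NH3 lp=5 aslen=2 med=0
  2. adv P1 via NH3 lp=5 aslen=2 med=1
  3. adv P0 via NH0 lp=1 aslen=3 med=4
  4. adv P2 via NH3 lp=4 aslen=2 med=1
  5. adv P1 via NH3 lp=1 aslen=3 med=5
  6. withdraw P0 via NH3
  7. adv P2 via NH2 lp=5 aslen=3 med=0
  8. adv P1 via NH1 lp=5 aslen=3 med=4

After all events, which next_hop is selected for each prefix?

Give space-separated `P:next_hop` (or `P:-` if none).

Op 1: best P0=NH3 P1=- P2=-
Op 2: best P0=NH3 P1=NH3 P2=-
Op 3: best P0=NH3 P1=NH3 P2=-
Op 4: best P0=NH3 P1=NH3 P2=NH3
Op 5: best P0=NH3 P1=NH3 P2=NH3
Op 6: best P0=NH0 P1=NH3 P2=NH3
Op 7: best P0=NH0 P1=NH3 P2=NH2
Op 8: best P0=NH0 P1=NH1 P2=NH2

Answer: P0:NH0 P1:NH1 P2:NH2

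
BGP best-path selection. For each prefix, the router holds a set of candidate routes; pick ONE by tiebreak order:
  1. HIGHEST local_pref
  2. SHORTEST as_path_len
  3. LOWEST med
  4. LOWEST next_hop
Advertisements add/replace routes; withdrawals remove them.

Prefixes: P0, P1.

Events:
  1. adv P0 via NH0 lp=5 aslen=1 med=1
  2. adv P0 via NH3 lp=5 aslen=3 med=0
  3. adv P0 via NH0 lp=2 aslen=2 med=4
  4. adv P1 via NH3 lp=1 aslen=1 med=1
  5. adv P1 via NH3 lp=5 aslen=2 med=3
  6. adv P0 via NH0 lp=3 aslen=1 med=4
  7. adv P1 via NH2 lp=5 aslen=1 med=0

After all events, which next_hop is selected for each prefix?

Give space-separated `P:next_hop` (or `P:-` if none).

Op 1: best P0=NH0 P1=-
Op 2: best P0=NH0 P1=-
Op 3: best P0=NH3 P1=-
Op 4: best P0=NH3 P1=NH3
Op 5: best P0=NH3 P1=NH3
Op 6: best P0=NH3 P1=NH3
Op 7: best P0=NH3 P1=NH2

Answer: P0:NH3 P1:NH2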